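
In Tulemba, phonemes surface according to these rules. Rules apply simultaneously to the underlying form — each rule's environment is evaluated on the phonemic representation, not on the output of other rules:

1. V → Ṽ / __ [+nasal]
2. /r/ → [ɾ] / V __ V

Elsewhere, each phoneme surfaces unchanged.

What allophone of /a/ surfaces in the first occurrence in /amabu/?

[ã]

Rule 1 applies to /a/ (word-initial: before a nasal consonant) → [ã].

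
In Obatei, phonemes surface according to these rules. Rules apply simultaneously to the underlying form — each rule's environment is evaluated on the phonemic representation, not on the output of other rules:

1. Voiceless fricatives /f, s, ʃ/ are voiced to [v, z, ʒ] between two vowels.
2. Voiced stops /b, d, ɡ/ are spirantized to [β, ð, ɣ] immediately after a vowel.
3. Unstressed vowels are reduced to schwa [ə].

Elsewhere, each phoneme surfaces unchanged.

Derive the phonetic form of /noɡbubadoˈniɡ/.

[nəɣbəβəðəˈniɣ]

/n/ (word-initial) is unaffected → [n].
Rule 3 applies to /o/ (between /n/ and /ɡ/: in an unstressed syllable) → [ə].
/ɡ/ (between /o/ and /b/) occurs immediately after a vowel → [ɣ] by rule 2.
/b/ — between /ɡ/ and /u/; rule 2 does not apply here → [b].
/u/ (between /b/ and /b/) occurs in an unstressed syllable → [ə] by rule 3.
/b/ (between /u/ and /a/) occurs immediately after a vowel → [β] by rule 2.
/a/ — between /b/ and /d/, in an unstressed syllable — surfaces as [ə] (rule 3).
/d/ (between /a/ and /o/) occurs immediately after a vowel → [ð] by rule 2.
/o/ (between /d/ and /n/): in an unstressed syllable, so rule 3 applies → [ə].
/n/ (between /o/ and /i/) is unaffected → [n].
/i/ (between /n/ and /ɡ/) fails the environment for rule 3, so it stays [i].
/ɡ/ meets the environment for rule 2 (immediately after a vowel) → [ɣ].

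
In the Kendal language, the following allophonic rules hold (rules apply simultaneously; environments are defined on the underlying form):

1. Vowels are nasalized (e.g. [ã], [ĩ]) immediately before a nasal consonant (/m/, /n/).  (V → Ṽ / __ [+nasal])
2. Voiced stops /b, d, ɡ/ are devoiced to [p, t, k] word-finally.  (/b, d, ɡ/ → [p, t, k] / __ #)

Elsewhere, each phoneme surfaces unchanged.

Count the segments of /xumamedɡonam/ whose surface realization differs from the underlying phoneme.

Segments that undergo a rule: /u/ → [ũ] (rule 1); /a/ → [ã] (rule 1); /o/ → [õ] (rule 1); /a/ → [ã] (rule 1).
All other segments surface unchanged.

4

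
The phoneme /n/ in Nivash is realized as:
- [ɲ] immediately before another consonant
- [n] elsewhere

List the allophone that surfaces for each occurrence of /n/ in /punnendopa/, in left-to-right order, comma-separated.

Occurrence 1 (position 3): immediately before another consonant → [ɲ].
Occurrence 2 (position 4): no conditioning environment matches → elsewhere allophone [n].
Occurrence 3 (position 6): immediately before another consonant → [ɲ].

[ɲ], [n], [ɲ]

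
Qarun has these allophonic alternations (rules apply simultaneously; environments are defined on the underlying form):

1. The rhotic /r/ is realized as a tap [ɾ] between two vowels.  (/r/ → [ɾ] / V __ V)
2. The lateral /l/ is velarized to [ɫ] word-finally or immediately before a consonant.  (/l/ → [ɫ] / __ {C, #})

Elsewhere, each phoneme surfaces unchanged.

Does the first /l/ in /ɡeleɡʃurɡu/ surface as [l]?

/l/ — between /e/ and /e/; rule 2 does not apply here → [l].
The actual realization is [l], which matches [l].

Yes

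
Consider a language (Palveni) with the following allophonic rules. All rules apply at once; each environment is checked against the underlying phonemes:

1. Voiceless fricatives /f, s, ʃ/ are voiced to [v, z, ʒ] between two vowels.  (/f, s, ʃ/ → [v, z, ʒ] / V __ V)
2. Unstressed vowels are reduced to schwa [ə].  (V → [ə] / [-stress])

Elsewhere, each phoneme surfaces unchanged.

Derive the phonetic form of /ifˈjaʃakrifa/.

[əfˈjaʒəkrəvə]

/i/ meets the environment for rule 2 (in an unstressed syllable) → [ə].
/f/ (between /i/ and /j/) is in the target of rule 1 but the environment (between two vowels) is not met → [f].
/j/ (between /f/ and /a/): no rule targets it → [j].
/a/ (between /j/ and /ʃ/) is in the target of rule 2 but the environment (in an unstressed syllable) is not met → [a].
/ʃ/ (between /a/ and /a/): between two vowels, so rule 1 applies → [ʒ].
/a/ — between /ʃ/ and /k/, in an unstressed syllable — surfaces as [ə] (rule 2).
/k/ — not in any rule's target class → [k].
/r/ stays [r].
/i/ — between /r/ and /f/, in an unstressed syllable — surfaces as [ə] (rule 2).
Rule 1 applies to /f/ (between /i/ and /a/: between two vowels) → [v].
Rule 2 applies to /a/ (word-final: in an unstressed syllable) → [ə].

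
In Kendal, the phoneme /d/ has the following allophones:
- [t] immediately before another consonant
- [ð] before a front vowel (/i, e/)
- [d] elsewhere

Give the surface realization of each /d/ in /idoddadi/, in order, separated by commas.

Occurrence 1 (position 2): no conditioning environment matches → elsewhere allophone [d].
Occurrence 2 (position 4): immediately before another consonant → [t].
Occurrence 3 (position 5): no conditioning environment matches → elsewhere allophone [d].
Occurrence 4 (position 7): before a front vowel (/i, e/) → [ð].

[d], [t], [d], [ð]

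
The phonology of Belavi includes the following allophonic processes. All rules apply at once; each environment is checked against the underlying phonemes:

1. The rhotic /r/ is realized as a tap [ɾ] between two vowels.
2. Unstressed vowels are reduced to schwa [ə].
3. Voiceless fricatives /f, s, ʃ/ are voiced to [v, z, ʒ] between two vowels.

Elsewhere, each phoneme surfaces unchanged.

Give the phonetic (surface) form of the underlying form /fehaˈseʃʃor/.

/f/ — word-initial; rule 3 does not apply here → [f].
/e/ (between /f/ and /h/) occurs in an unstressed syllable → [ə] by rule 2.
/h/ stays [h].
Rule 2 applies to /a/ (between /h/ and /s/: in an unstressed syllable) → [ə].
/s/ — between /a/ and /e/, between two vowels — surfaces as [z] (rule 3).
/e/ (between /s/ and /ʃ/) is in the target of rule 2 but the environment (in an unstressed syllable) is not met → [e].
/ʃ/ (between /e/ and /ʃ/): rule 3 targets it, but not between two vowels → unchanged [ʃ].
/ʃ/ (between /ʃ/ and /o/) is in the target of rule 3 but the environment (between two vowels) is not met → [ʃ].
/o/ (between /ʃ/ and /r/) occurs in an unstressed syllable → [ə] by rule 2.
/r/ (word-final) fails the environment for rule 1, so it stays [r].

[fəhəˈzeʃʃər]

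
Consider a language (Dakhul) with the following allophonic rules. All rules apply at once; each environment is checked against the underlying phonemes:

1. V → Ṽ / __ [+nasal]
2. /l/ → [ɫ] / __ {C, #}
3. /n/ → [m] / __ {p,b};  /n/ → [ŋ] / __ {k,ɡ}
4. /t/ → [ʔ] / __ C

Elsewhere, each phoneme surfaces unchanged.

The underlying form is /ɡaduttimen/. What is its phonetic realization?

/a/ (between /ɡ/ and /d/) is in the target of rule 1 but the environment (before a nasal consonant) is not met → [a].
/u/ (between /d/ and /t/) fails the environment for rule 1, so it stays [u].
/t/ (between /u/ and /t/) occurs immediately before a consonant → [ʔ] by rule 4.
/t/ (between /t/ and /i/): rule 4 targets it, but not immediately before a consonant → unchanged [t].
/i/ meets the environment for rule 1 (before a nasal consonant) → [ĩ].
/e/ meets the environment for rule 1 (before a nasal consonant) → [ẽ].
/n/ — word-final; rule 3 does not apply here → [n].

[ɡaduʔtĩmẽn]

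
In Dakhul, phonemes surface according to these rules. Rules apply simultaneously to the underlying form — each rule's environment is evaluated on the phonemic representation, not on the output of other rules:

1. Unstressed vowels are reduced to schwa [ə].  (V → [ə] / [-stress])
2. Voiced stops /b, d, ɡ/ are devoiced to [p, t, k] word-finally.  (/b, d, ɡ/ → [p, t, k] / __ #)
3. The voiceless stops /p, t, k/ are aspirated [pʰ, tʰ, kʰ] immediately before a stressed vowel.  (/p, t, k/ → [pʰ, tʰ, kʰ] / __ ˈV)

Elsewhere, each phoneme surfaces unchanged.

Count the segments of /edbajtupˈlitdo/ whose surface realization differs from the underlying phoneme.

4

Segments that undergo a rule: /e/ → [ə] (rule 1); /a/ → [ə] (rule 1); /u/ → [ə] (rule 1); /o/ → [ə] (rule 1).
All other segments surface unchanged.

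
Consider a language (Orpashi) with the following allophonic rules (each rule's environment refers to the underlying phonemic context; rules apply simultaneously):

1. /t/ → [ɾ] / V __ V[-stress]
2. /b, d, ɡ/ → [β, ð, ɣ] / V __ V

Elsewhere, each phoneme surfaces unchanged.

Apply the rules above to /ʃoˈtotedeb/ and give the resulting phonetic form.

/ʃ/ (word-initial): no rule targets it → [ʃ].
/o/ stays [o].
/t/ (between /o/ and /o/) fails the environment for rule 1, so it stays [t].
/o/ (between /t/ and /t/): no rule targets it → [o].
/t/ meets the environment for rule 1 (between a vowel and a following unstressed vowel) → [ɾ].
/e/ — not in any rule's target class → [e].
Rule 2 applies to /d/ (between /e/ and /e/: between two vowels) → [ð].
/e/ stays [e].
/b/ (word-final): rule 2 targets it, but not between two vowels → unchanged [b].

[ʃoˈtoɾeðeb]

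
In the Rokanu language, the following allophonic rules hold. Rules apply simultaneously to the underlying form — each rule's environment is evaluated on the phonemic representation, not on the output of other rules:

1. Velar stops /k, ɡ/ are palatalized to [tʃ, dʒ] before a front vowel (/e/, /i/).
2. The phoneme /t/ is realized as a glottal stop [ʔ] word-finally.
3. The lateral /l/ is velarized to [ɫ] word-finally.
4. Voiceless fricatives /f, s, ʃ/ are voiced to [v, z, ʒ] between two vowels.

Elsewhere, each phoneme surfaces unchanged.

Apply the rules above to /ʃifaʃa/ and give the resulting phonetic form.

/ʃ/ (word-initial) fails the environment for rule 4, so it stays [ʃ].
/f/ (between /i/ and /a/) occurs between two vowels → [v] by rule 4.
/ʃ/ (between /a/ and /a/): between two vowels, so rule 4 applies → [ʒ].

[ʃivaʒa]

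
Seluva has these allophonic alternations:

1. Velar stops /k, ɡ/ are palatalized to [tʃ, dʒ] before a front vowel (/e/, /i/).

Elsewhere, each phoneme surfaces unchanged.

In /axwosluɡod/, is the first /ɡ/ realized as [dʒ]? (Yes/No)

/ɡ/ — between /u/ and /o/; rule 1 does not apply here → [ɡ].
The actual realization is [ɡ], not [dʒ].

No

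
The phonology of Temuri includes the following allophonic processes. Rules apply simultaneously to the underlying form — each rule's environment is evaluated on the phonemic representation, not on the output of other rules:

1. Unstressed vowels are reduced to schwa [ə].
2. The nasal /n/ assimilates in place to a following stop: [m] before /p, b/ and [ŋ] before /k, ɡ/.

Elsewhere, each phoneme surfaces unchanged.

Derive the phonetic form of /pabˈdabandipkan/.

[pəbˈdabəndəpkən]

/a/ (between /p/ and /b/): in an unstressed syllable, so rule 1 applies → [ə].
/a/ (between /d/ and /b/) is in the target of rule 1 but the environment (in an unstressed syllable) is not met → [a].
/a/ — between /b/ and /n/, in an unstressed syllable — surfaces as [ə] (rule 1).
/n/ (between /a/ and /d/) is in the target of rule 2 but the environment (before a labial or velar stop) is not met → [n].
/i/ (between /d/ and /p/): in an unstressed syllable, so rule 1 applies → [ə].
Rule 1 applies to /a/ (between /k/ and /n/: in an unstressed syllable) → [ə].
/n/ (word-final): rule 2 targets it, but not before a labial or velar stop → unchanged [n].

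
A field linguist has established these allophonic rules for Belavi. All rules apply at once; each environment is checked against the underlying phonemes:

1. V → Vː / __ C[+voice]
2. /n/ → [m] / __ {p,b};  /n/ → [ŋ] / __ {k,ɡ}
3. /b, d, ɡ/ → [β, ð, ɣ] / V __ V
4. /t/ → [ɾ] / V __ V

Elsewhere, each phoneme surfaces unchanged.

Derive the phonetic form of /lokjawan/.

[lokjaːwaːn]

/o/ (between /l/ and /k/) is in the target of rule 1 but the environment (before a voiced consonant) is not met → [o].
/a/ (between /j/ and /w/): before a voiced consonant, so rule 1 applies → [aː].
/a/ meets the environment for rule 1 (before a voiced consonant) → [aː].
/n/ (word-final): rule 2 targets it, but not before a labial or velar stop → unchanged [n].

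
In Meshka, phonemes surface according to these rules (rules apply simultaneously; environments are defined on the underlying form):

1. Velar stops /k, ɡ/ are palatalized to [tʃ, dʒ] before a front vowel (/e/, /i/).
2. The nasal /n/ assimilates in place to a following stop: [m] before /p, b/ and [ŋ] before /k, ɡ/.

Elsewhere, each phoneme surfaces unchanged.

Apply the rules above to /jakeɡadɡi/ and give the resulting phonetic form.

/k/ (between /a/ and /e/) occurs before a front vowel → [tʃ] by rule 1.
/ɡ/ — between /e/ and /a/; rule 1 does not apply here → [ɡ].
Rule 1 applies to /ɡ/ (between /d/ and /i/: before a front vowel) → [dʒ].

[jatʃeɡaddʒi]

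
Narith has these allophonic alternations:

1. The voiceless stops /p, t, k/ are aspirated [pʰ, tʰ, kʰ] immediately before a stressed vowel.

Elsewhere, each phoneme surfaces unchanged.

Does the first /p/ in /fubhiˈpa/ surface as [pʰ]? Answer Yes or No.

/p/ (between /i/ and /a/) occurs immediately before a stressed vowel → [pʰ] by rule 1.
The actual realization is [pʰ], which matches [pʰ].

Yes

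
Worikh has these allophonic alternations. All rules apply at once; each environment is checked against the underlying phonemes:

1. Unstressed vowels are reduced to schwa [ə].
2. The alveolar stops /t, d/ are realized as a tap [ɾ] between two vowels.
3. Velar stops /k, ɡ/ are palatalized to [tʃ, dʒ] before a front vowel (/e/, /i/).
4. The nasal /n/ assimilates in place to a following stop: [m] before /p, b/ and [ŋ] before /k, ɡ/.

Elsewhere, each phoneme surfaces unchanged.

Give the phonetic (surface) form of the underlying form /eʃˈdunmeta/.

/e/ (word-initial) occurs in an unstressed syllable → [ə] by rule 1.
/ʃ/ (between /e/ and /d/) is unaffected → [ʃ].
/d/ (between /ʃ/ and /u/): rule 2 targets it, but not between two vowels → unchanged [d].
/u/ (between /d/ and /n/): rule 1 targets it, but not in an unstressed syllable → unchanged [u].
/n/ (between /u/ and /m/): rule 4 targets it, but not before a labial or velar stop → unchanged [n].
/m/ (between /n/ and /e/): no rule targets it → [m].
/e/ (between /m/ and /t/) occurs in an unstressed syllable → [ə] by rule 1.
/t/ (between /e/ and /a/) occurs between two vowels → [ɾ] by rule 2.
/a/ — word-final, in an unstressed syllable — surfaces as [ə] (rule 1).

[əʃˈdunməɾə]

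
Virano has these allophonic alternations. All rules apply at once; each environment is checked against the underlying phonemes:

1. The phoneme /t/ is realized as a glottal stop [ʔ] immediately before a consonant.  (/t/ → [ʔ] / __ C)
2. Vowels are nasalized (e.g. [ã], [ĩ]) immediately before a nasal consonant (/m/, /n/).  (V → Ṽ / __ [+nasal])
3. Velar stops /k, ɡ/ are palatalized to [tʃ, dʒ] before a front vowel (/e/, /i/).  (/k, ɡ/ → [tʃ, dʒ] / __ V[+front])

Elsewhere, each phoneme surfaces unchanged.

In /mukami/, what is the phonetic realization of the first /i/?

/i/ (word-final) fails the environment for rule 2, so it stays [i].

[i]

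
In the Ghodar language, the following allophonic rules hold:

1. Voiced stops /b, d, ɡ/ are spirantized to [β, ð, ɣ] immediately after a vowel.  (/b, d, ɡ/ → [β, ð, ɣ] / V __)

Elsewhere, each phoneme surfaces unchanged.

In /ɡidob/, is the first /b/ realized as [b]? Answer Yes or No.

/b/ — word-final, immediately after a vowel — surfaces as [β] (rule 1).
The actual realization is [β], not [b].

No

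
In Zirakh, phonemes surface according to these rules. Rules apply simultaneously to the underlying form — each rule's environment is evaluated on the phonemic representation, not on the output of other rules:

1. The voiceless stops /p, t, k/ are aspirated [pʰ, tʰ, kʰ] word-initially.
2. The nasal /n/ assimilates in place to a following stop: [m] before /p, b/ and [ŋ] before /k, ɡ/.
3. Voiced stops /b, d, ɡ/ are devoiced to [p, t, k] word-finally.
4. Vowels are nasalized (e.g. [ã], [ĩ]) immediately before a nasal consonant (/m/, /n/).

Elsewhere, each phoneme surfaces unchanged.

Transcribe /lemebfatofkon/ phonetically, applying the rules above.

[lẽmebfatofkõn]

/e/ meets the environment for rule 4 (before a nasal consonant) → [ẽ].
/e/ (between /m/ and /b/) is in the target of rule 4 but the environment (before a nasal consonant) is not met → [e].
/b/ (between /e/ and /f/) is in the target of rule 3 but the environment (word-finally) is not met → [b].
/a/ (between /f/ and /t/) fails the environment for rule 4, so it stays [a].
/t/ (between /a/ and /o/): rule 1 targets it, but not word-initially → unchanged [t].
/o/ (between /t/ and /f/) fails the environment for rule 4, so it stays [o].
/k/ (between /f/ and /o/): rule 1 targets it, but not word-initially → unchanged [k].
/o/ meets the environment for rule 4 (before a nasal consonant) → [õ].
/n/ (word-final) is in the target of rule 2 but the environment (before a labial or velar stop) is not met → [n].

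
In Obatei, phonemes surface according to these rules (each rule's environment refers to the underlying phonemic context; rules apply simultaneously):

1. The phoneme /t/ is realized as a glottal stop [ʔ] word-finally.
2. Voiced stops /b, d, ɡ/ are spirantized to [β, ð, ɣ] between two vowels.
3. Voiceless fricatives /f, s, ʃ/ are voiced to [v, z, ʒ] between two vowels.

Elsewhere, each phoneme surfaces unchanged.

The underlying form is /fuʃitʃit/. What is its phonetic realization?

/f/ — word-initial; rule 3 does not apply here → [f].
/u/ (between /f/ and /ʃ/): no rule targets it → [u].
/ʃ/ — between /u/ and /i/, between two vowels — surfaces as [ʒ] (rule 3).
/i/ (between /ʃ/ and /t/): no rule targets it → [i].
/t/ (between /i/ and /ʃ/) is in the target of rule 1 but the environment (word-finally) is not met → [t].
/ʃ/ (between /t/ and /i/) fails the environment for rule 3, so it stays [ʃ].
/i/ (between /ʃ/ and /t/): no rule targets it → [i].
/t/ meets the environment for rule 1 (word-finally) → [ʔ].

[fuʒitʃiʔ]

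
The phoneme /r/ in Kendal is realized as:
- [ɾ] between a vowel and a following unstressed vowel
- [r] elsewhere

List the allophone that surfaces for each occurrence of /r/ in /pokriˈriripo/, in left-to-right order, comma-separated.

Occurrence 1 (position 4): no conditioning environment matches → elsewhere allophone [r].
Occurrence 2 (position 6): no conditioning environment matches → elsewhere allophone [r].
Occurrence 3 (position 8): between a vowel and a following unstressed vowel → [ɾ].

[r], [r], [ɾ]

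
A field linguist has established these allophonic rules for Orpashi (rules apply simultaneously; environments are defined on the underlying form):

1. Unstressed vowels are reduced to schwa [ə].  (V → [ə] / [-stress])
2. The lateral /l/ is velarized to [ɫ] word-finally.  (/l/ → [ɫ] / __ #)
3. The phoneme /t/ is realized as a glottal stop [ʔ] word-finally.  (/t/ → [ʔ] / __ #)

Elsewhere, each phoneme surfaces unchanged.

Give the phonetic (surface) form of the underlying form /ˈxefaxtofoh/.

[ˈxefəxtəfəh]

/x/ (word-initial): no rule targets it → [x].
/e/ — between /x/ and /f/; rule 1 does not apply here → [e].
/f/ stays [f].
/a/ (between /f/ and /x/): in an unstressed syllable, so rule 1 applies → [ə].
/x/ stays [x].
/t/ (between /x/ and /o/) fails the environment for rule 3, so it stays [t].
/o/ meets the environment for rule 1 (in an unstressed syllable) → [ə].
/f/ (between /o/ and /o/): no rule targets it → [f].
/o/ (between /f/ and /h/) occurs in an unstressed syllable → [ə] by rule 1.
/h/ stays [h].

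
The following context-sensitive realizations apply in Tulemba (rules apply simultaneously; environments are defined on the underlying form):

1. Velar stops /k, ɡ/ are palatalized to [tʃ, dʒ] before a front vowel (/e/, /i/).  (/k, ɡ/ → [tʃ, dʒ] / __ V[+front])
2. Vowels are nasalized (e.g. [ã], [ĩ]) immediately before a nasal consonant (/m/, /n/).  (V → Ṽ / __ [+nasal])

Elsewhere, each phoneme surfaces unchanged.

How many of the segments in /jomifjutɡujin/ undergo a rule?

Segments that undergo a rule: /o/ → [õ] (rule 2); /i/ → [ĩ] (rule 2).
All other segments surface unchanged.

2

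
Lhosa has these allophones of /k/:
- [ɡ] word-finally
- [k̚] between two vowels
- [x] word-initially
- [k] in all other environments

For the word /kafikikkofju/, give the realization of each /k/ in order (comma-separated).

Occurrence 1 (position 1): word-initially → [x].
Occurrence 2 (position 5): between two vowels → [k̚].
Occurrence 3 (position 7): no conditioning environment matches → elsewhere allophone [k].
Occurrence 4 (position 8): no conditioning environment matches → elsewhere allophone [k].

[x], [k̚], [k], [k]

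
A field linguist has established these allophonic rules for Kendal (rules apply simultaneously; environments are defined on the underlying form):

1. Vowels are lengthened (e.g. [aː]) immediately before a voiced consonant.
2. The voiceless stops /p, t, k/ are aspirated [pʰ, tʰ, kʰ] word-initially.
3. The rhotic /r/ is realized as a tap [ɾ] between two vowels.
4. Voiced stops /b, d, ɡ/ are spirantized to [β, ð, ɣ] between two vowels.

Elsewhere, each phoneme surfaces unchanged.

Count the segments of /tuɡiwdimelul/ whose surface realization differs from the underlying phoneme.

Segments that undergo a rule: /t/ → [tʰ] (rule 2); /u/ → [uː] (rule 1); /ɡ/ → [ɣ] (rule 4); /i/ → [iː] (rule 1); /i/ → [iː] (rule 1); /e/ → [eː] (rule 1); /u/ → [uː] (rule 1).
All other segments surface unchanged.

7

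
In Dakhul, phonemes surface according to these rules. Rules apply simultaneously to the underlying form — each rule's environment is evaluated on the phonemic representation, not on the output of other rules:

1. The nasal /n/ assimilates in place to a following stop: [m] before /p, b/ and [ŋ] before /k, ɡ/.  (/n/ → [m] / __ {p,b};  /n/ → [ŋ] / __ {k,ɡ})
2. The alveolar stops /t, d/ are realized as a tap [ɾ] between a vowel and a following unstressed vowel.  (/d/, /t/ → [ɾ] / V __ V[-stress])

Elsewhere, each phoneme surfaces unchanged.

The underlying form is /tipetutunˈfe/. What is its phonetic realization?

[tipeɾuɾunˈfe]

/t/ (word-initial) is in the target of rule 2 but the environment (between a vowel and a following unstressed vowel) is not met → [t].
/i/ — not in any rule's target class → [i].
/p/ — not in any rule's target class → [p].
/e/ (between /p/ and /t/) is unaffected → [e].
/t/ — between /e/ and /u/, between a vowel and a following unstressed vowel — surfaces as [ɾ] (rule 2).
/u/ (between /t/ and /t/): no rule targets it → [u].
/t/ meets the environment for rule 2 (between a vowel and a following unstressed vowel) → [ɾ].
/u/ stays [u].
/n/ (between /u/ and /f/): rule 1 targets it, but not before a labial or velar stop → unchanged [n].
/f/ (between /n/ and /e/): no rule targets it → [f].
/e/ (word-final): no rule targets it → [e].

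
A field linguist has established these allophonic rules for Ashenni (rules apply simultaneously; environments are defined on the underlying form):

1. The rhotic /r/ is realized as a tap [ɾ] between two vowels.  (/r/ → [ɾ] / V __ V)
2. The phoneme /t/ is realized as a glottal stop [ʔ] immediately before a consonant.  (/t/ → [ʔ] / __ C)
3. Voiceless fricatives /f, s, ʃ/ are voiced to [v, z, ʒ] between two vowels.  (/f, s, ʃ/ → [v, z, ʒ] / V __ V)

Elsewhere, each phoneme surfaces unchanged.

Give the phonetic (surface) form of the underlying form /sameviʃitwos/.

/s/ (word-initial): rule 3 targets it, but not between two vowels → unchanged [s].
/ʃ/ meets the environment for rule 3 (between two vowels) → [ʒ].
Rule 2 applies to /t/ (between /i/ and /w/: immediately before a consonant) → [ʔ].
/s/ — word-final; rule 3 does not apply here → [s].

[sameviʒiʔwos]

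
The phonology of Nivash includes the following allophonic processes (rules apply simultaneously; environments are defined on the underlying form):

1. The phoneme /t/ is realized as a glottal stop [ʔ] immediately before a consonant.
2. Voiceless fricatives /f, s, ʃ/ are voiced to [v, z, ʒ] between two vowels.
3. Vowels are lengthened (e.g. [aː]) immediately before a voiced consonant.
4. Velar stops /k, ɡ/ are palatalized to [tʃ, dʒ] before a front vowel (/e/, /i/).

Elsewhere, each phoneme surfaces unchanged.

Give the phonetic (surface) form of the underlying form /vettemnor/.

/v/ (word-initial) is unaffected → [v].
/e/ (between /v/ and /t/): rule 3 targets it, but not before a voiced consonant → unchanged [e].
/t/ (between /e/ and /t/) occurs immediately before a consonant → [ʔ] by rule 1.
/t/ — between /t/ and /e/; rule 1 does not apply here → [t].
/e/ (between /t/ and /m/) occurs before a voiced consonant → [eː] by rule 3.
/m/ — not in any rule's target class → [m].
/n/ (between /m/ and /o/) is unaffected → [n].
/o/ (between /n/ and /r/): before a voiced consonant, so rule 3 applies → [oː].
/r/ — not in any rule's target class → [r].

[veʔteːmnoːr]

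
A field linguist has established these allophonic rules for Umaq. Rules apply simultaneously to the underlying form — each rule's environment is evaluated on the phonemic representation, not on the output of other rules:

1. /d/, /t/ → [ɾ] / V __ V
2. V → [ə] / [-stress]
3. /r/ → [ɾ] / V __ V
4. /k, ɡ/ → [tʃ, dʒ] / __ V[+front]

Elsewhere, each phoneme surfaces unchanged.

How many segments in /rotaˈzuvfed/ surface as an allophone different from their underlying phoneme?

Segments that undergo a rule: /o/ → [ə] (rule 2); /t/ → [ɾ] (rule 1); /a/ → [ə] (rule 2); /e/ → [ə] (rule 2).
All other segments surface unchanged.

4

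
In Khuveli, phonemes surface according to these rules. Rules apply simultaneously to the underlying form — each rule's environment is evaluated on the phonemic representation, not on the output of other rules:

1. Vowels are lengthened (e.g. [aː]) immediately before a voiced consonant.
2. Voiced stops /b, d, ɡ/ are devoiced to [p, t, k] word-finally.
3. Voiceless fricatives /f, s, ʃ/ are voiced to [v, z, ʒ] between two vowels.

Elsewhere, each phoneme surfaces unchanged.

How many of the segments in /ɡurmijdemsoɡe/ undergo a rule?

Segments that undergo a rule: /u/ → [uː] (rule 1); /i/ → [iː] (rule 1); /e/ → [eː] (rule 1); /o/ → [oː] (rule 1).
All other segments surface unchanged.

4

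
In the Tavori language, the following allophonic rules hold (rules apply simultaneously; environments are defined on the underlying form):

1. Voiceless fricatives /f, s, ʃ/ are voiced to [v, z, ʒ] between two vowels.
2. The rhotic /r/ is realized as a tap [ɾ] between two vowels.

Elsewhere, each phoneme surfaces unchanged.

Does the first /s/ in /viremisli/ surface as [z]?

No

/s/ (between /i/ and /l/) is in the target of rule 1 but the environment (between two vowels) is not met → [s].
The actual realization is [s], not [z].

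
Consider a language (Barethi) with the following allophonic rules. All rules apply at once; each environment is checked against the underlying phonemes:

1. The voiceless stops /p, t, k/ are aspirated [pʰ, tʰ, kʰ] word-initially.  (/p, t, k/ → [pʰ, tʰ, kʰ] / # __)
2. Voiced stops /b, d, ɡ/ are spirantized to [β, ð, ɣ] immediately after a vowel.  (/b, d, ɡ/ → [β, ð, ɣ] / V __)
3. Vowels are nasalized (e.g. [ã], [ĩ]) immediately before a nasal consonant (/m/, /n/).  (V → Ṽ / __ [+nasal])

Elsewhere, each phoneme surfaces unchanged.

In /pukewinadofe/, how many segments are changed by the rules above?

3

Segments that undergo a rule: /p/ → [pʰ] (rule 1); /i/ → [ĩ] (rule 3); /d/ → [ð] (rule 2).
All other segments surface unchanged.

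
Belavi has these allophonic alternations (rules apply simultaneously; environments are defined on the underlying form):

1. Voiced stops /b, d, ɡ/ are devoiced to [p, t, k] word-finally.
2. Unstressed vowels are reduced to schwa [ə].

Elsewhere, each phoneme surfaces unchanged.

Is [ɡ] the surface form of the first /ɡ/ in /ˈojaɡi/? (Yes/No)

Yes

/ɡ/ (between /a/ and /i/) fails the environment for rule 1, so it stays [ɡ].
The actual realization is [ɡ], which matches [ɡ].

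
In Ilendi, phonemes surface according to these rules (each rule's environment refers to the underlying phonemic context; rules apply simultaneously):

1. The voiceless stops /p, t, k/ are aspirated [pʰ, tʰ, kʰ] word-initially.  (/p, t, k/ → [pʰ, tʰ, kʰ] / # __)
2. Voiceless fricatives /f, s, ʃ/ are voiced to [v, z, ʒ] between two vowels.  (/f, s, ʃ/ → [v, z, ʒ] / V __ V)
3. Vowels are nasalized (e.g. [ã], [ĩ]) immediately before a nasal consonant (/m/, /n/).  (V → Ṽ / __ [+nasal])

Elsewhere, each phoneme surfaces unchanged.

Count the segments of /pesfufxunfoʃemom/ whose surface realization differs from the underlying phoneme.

5

Segments that undergo a rule: /p/ → [pʰ] (rule 1); /u/ → [ũ] (rule 3); /ʃ/ → [ʒ] (rule 2); /e/ → [ẽ] (rule 3); /o/ → [õ] (rule 3).
All other segments surface unchanged.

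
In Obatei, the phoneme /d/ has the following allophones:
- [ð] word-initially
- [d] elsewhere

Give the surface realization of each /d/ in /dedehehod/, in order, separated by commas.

Occurrence 1 (position 1): word-initially → [ð].
Occurrence 2 (position 3): no conditioning environment matches → elsewhere allophone [d].
Occurrence 3 (position 9): no conditioning environment matches → elsewhere allophone [d].

[ð], [d], [d]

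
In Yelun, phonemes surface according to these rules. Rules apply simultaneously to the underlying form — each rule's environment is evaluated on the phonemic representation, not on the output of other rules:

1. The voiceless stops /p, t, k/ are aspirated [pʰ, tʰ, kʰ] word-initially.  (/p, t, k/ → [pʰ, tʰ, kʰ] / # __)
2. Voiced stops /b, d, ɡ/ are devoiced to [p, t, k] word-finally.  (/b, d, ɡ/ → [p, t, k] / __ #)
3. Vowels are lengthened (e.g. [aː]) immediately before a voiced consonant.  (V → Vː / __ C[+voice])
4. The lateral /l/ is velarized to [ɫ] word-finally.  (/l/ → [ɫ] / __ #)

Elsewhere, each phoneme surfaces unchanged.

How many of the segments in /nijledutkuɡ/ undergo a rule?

4

Segments that undergo a rule: /i/ → [iː] (rule 3); /e/ → [eː] (rule 3); /u/ → [uː] (rule 3); /ɡ/ → [k] (rule 2).
All other segments surface unchanged.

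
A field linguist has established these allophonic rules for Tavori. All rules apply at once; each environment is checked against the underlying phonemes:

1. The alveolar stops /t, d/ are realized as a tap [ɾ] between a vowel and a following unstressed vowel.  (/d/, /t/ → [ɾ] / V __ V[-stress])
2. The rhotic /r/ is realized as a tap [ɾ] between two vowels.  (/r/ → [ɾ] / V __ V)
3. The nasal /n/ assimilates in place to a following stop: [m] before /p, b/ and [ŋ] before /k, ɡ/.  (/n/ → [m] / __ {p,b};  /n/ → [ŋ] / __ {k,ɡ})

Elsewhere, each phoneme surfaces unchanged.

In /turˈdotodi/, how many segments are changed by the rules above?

2

Segments that undergo a rule: /t/ → [ɾ] (rule 1); /d/ → [ɾ] (rule 1).
All other segments surface unchanged.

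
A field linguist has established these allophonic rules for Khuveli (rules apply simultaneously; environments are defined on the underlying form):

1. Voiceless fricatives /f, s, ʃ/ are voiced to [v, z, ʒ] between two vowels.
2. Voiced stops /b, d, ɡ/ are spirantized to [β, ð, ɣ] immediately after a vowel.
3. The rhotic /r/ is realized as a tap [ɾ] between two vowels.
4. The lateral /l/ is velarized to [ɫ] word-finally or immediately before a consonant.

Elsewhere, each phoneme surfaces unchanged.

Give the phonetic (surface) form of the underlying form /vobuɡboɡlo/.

[voβuɣboɣlo]

/v/ (word-initial): no rule targets it → [v].
/o/ stays [o].
/b/ meets the environment for rule 2 (immediately after a vowel) → [β].
/u/ — not in any rule's target class → [u].
/ɡ/ (between /u/ and /b/): immediately after a vowel, so rule 2 applies → [ɣ].
/b/ — between /ɡ/ and /o/; rule 2 does not apply here → [b].
/o/ (between /b/ and /ɡ/) is unaffected → [o].
/ɡ/ meets the environment for rule 2 (immediately after a vowel) → [ɣ].
/l/ (between /ɡ/ and /o/) is in the target of rule 4 but the environment (word-finally or immediately before a consonant) is not met → [l].
/o/ (word-final): no rule targets it → [o].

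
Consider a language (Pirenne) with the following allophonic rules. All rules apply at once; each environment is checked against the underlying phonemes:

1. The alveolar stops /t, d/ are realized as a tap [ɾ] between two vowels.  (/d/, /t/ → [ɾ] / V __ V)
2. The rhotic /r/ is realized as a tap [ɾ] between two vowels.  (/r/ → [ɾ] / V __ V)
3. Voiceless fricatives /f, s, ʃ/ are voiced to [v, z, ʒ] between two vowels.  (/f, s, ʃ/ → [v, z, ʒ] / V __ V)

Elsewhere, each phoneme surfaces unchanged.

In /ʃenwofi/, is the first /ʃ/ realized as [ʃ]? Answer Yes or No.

Yes

/ʃ/ (word-initial): rule 3 targets it, but not between two vowels → unchanged [ʃ].
The actual realization is [ʃ], which matches [ʃ].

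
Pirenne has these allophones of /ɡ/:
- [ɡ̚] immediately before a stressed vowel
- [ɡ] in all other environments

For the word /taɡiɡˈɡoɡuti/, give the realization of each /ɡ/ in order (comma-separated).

Occurrence 1 (position 3): no conditioning environment matches → elsewhere allophone [ɡ].
Occurrence 2 (position 5): no conditioning environment matches → elsewhere allophone [ɡ].
Occurrence 3 (position 6): immediately before a stressed vowel → [ɡ̚].
Occurrence 4 (position 8): no conditioning environment matches → elsewhere allophone [ɡ].

[ɡ], [ɡ], [ɡ̚], [ɡ]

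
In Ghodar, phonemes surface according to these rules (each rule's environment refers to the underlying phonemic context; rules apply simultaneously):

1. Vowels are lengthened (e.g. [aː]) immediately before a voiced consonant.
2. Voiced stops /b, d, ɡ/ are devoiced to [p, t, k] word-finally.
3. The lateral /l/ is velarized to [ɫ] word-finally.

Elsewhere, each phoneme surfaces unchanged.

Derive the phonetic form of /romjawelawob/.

/r/ — not in any rule's target class → [r].
Rule 1 applies to /o/ (between /r/ and /m/: before a voiced consonant) → [oː].
/m/ (between /o/ and /j/) is unaffected → [m].
/j/ (between /m/ and /a/): no rule targets it → [j].
/a/ meets the environment for rule 1 (before a voiced consonant) → [aː].
/w/ (between /a/ and /e/): no rule targets it → [w].
/e/ — between /w/ and /l/, before a voiced consonant — surfaces as [eː] (rule 1).
/l/ (between /e/ and /a/): rule 3 targets it, but not word-finally → unchanged [l].
/a/ (between /l/ and /w/): before a voiced consonant, so rule 1 applies → [aː].
/w/ stays [w].
/o/ — between /w/ and /b/, before a voiced consonant — surfaces as [oː] (rule 1).
/b/ (word-final) occurs word-finally → [p] by rule 2.

[roːmjaːweːlaːwoːp]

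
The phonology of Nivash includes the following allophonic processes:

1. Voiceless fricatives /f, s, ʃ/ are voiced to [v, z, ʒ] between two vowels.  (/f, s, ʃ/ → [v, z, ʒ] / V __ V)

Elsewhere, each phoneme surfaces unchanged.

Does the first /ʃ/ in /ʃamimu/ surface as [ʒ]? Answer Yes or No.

No

/ʃ/ (word-initial) is in the target of rule 1 but the environment (between two vowels) is not met → [ʃ].
The actual realization is [ʃ], not [ʒ].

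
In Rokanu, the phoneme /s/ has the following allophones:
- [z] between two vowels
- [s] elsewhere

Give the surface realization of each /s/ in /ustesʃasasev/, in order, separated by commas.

Occurrence 1 (position 2): no conditioning environment matches → elsewhere allophone [s].
Occurrence 2 (position 5): no conditioning environment matches → elsewhere allophone [s].
Occurrence 3 (position 8): between two vowels → [z].
Occurrence 4 (position 10): between two vowels → [z].

[s], [s], [z], [z]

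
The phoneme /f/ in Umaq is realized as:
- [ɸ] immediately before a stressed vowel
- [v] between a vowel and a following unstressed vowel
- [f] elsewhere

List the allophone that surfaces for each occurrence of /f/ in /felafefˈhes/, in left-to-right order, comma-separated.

Occurrence 1 (position 1): no conditioning environment matches → elsewhere allophone [f].
Occurrence 2 (position 5): between a vowel and a following unstressed vowel → [v].
Occurrence 3 (position 7): no conditioning environment matches → elsewhere allophone [f].

[f], [v], [f]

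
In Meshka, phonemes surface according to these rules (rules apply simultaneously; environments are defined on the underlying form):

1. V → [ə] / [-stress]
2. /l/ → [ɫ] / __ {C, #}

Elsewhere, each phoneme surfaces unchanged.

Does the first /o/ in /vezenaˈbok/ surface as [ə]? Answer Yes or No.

No

/o/ — between /b/ and /k/; rule 1 does not apply here → [o].
The actual realization is [o], not [ə].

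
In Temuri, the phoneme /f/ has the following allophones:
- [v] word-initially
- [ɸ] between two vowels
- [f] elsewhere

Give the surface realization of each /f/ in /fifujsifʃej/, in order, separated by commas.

[v], [ɸ], [f]

Occurrence 1 (position 1): word-initially → [v].
Occurrence 2 (position 3): between two vowels → [ɸ].
Occurrence 3 (position 8): no conditioning environment matches → elsewhere allophone [f].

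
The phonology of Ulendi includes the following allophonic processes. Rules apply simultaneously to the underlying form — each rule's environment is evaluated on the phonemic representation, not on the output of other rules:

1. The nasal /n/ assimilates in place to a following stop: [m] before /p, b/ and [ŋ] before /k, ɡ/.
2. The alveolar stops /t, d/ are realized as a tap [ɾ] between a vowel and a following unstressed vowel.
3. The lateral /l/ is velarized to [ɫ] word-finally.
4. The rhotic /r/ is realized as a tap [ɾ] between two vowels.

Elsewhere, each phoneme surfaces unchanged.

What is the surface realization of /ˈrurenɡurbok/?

/r/ — word-initial; rule 4 does not apply here → [r].
/u/ (between /r/ and /r/) is unaffected → [u].
Rule 4 applies to /r/ (between /u/ and /e/: between two vowels) → [ɾ].
/e/ (between /r/ and /n/): no rule targets it → [e].
/n/ meets the environment for rule 1 (before a labial or velar stop) → [ŋ].
/ɡ/ — not in any rule's target class → [ɡ].
/u/ — not in any rule's target class → [u].
/r/ (between /u/ and /b/): rule 4 targets it, but not between two vowels → unchanged [r].
/b/ (between /r/ and /o/): no rule targets it → [b].
/o/ stays [o].
/k/ (word-final) is unaffected → [k].

[ˈruɾeŋɡurbok]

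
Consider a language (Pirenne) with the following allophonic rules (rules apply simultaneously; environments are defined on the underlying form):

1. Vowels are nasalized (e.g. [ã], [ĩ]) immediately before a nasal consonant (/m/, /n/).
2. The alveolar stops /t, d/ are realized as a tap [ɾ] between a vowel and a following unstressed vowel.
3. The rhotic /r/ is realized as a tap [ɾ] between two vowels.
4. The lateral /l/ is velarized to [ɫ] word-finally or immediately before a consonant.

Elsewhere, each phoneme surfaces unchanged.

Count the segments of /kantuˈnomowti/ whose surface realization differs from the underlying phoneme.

Segments that undergo a rule: /a/ → [ã] (rule 1); /u/ → [ũ] (rule 1); /o/ → [õ] (rule 1).
All other segments surface unchanged.

3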